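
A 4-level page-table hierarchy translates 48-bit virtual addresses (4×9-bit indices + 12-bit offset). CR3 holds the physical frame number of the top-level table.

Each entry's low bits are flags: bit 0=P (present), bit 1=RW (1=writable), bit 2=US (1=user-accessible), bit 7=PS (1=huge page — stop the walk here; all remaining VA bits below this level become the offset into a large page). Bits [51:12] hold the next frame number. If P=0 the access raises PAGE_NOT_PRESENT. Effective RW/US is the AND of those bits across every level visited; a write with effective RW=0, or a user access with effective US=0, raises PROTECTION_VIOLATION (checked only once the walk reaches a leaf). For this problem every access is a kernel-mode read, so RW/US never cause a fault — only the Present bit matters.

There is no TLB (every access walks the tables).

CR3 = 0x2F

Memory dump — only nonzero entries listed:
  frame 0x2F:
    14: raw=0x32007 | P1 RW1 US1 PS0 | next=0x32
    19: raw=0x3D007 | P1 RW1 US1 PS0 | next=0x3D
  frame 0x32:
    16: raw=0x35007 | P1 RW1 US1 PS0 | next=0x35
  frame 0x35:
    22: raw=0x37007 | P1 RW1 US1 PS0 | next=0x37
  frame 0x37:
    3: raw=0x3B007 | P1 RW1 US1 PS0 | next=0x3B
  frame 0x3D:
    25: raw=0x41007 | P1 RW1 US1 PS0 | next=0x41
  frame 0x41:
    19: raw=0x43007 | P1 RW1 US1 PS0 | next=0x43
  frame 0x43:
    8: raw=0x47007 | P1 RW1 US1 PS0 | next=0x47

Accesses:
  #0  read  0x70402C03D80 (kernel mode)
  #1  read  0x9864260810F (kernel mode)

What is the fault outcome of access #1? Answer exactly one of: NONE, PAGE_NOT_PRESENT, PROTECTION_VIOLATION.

Walk each access:
#0 VA=0x70402C03D80 (r,kernel):
  L0: frame=0x2F idx=14 entry=0x32007 [P=1 RW=1 US=1 PS=0]
  L1: frame=0x32 idx=16 entry=0x35007 [P=1 RW=1 US=1 PS=0]
  L2: frame=0x35 idx=22 entry=0x37007 [P=1 RW=1 US=1 PS=0]
  L3: frame=0x37 idx=3 entry=0x3B007 [P=1 RW=1 US=1 PS=0]
  → PA=0x3BD80  (4 entries read)
#1 VA=0x9864260810F (r,kernel):
  L0: frame=0x2F idx=19 entry=0x3D007 [P=1 RW=1 US=1 PS=0]
  L1: frame=0x3D idx=25 entry=0x41007 [P=1 RW=1 US=1 PS=0]
  L2: frame=0x41 idx=19 entry=0x43007 [P=1 RW=1 US=1 PS=0]
  L3: frame=0x43 idx=8 entry=0x47007 [P=1 RW=1 US=1 PS=0]
  → PA=0x4710F  (4 entries read)

Access #1 fault: NONE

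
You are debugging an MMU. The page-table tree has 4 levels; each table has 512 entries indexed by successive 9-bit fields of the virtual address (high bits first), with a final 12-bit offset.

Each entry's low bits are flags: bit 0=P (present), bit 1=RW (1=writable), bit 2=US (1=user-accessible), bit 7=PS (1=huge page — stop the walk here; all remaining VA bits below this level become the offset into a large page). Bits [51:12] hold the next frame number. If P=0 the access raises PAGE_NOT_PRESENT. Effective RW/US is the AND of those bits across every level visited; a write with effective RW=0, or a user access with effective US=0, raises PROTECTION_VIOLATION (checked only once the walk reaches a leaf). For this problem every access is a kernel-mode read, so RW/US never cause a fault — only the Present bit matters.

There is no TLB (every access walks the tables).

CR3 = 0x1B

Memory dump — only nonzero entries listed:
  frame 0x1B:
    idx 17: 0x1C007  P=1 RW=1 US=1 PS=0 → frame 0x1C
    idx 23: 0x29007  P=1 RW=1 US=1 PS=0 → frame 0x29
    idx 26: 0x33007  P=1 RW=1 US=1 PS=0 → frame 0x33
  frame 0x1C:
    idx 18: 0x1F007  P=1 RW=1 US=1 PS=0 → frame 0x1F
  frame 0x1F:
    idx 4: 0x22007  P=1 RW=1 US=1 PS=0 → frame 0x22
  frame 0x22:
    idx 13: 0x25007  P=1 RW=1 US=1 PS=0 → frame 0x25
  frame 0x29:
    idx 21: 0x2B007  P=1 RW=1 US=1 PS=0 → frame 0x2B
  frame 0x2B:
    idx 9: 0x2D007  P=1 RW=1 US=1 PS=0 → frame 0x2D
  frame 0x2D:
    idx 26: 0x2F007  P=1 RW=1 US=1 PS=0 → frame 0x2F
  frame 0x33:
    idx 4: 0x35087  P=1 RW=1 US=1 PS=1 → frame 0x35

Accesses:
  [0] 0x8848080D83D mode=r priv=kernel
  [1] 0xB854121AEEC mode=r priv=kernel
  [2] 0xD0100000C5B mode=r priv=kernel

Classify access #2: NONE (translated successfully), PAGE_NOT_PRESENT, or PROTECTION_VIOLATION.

Per-access translation:
#0 VA=0x8848080D83D (r,kernel):
  [0] read 0x1B idx=17: raw=0x1C007 flags P=1 W=1 U=1 S=0
  [1] read 0x1C idx=18: raw=0x1F007 flags P=1 W=1 U=1 S=0
  [2] read 0x1F idx=4: raw=0x22007 flags P=1 W=1 U=1 S=0
  [3] read 0x22 idx=13: raw=0x25007 flags P=1 W=1 U=1 S=0
  ⇒ phys 0x2583D  [4 reads]
#1 VA=0xB854121AEEC (r,kernel):
  [0] read 0x1B idx=23: raw=0x29007 flags P=1 W=1 U=1 S=0
  [1] read 0x29 idx=21: raw=0x2B007 flags P=1 W=1 U=1 S=0
  [2] read 0x2B idx=9: raw=0x2D007 flags P=1 W=1 U=1 S=0
  [3] read 0x2D idx=26: raw=0x2F007 flags P=1 W=1 U=1 S=0
  ⇒ phys 0x2FEEC  [4 reads]
#2 VA=0xD0100000C5B (r,kernel):
  [0] read 0x1B idx=26: raw=0x33007 flags P=1 W=1 U=1 S=0
  [1] read 0x33 idx=4: raw=0x35087 flags P=1 W=1 U=1 S=1
  ⇒ phys 0x35C5B (huge @L1)  [2 reads]

Access #2 fault: NONE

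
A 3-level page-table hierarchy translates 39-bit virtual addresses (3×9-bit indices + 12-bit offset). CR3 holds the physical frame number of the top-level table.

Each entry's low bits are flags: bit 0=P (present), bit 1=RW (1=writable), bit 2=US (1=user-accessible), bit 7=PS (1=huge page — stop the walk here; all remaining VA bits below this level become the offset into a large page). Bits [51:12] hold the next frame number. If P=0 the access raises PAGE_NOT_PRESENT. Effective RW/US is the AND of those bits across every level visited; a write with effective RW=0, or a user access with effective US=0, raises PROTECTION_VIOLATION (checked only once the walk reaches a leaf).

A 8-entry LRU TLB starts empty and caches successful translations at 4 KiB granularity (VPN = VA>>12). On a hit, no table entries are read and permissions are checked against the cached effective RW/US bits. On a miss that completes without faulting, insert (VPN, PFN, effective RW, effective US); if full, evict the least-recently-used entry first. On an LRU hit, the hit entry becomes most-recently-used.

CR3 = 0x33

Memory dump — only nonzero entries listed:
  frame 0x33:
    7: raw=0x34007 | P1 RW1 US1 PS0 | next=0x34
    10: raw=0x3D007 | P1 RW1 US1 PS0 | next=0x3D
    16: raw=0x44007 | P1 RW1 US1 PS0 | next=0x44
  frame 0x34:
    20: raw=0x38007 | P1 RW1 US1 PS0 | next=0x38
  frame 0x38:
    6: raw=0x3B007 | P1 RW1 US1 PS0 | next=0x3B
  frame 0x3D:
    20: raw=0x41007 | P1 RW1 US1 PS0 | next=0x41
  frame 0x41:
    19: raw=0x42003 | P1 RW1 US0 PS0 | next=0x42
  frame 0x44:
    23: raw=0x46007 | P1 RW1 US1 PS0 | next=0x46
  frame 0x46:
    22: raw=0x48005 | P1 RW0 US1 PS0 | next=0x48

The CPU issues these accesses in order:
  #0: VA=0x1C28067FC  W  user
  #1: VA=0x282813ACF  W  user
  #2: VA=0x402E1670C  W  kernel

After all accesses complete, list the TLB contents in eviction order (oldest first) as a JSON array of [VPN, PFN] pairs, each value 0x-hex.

Per-access translation:
#0 VA=0x1C28067FC (w,user):
  L0 @0x33[7] → 0x34007  P=1,RW=1,US=1,PS=0
  L1 @0x34[20] → 0x38007  P=1,RW=1,US=1,PS=0
  L2 @0x38[6] → 0x3B007  P=1,RW=1,US=1,PS=0
  → PA=0x3B7FC  (3 entries read)
#1 VA=0x282813ACF (w,user):
  L0 @0x33[10] → 0x3D007  P=1,RW=1,US=1,PS=0
  L1 @0x3D[20] → 0x41007  P=1,RW=1,US=1,PS=0
  L2 @0x41[19] → 0x42003  P=1,RW=1,US=0,PS=0
  ✗ PROTECTION_VIOLATION  [3 reads]
#2 VA=0x402E1670C (w,kernel):
  L0 @0x33[16] → 0x44007  P=1,RW=1,US=1,PS=0
  L1 @0x44[23] → 0x46007  P=1,RW=1,US=1,PS=0
  L2 @0x46[22] → 0x48005  P=1,RW=0,US=1,PS=0
  ✗ PROTECTION_VIOLATION  [3 reads]

TLB: [["0x1C2806", "0x3B"]]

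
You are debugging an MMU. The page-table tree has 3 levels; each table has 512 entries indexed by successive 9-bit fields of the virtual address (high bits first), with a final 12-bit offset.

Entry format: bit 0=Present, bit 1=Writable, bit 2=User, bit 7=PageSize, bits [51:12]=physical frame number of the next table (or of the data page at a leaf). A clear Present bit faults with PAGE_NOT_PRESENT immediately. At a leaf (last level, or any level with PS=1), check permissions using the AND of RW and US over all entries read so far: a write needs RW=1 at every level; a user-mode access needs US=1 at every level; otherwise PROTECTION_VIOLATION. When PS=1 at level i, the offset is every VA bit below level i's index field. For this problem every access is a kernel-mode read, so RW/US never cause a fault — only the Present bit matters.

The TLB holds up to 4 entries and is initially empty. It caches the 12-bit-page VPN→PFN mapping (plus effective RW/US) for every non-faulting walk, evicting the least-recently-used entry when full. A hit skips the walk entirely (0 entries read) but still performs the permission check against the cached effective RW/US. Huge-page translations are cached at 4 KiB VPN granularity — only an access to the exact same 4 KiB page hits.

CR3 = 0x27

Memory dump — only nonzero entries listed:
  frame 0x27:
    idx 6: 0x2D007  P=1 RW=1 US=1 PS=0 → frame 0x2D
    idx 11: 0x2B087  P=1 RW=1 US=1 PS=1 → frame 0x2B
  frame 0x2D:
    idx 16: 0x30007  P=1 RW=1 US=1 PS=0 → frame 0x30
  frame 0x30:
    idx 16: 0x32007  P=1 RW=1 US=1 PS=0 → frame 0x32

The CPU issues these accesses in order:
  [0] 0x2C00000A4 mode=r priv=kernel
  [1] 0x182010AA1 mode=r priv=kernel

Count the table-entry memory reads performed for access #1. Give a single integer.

Per-access translation:
#0 VA=0x2C00000A4 (r,kernel):
  L0: frame=0x27 idx=11 entry=0x2B087 [P=1 RW=1 US=1 PS=1]
  ⇒ phys 0x2B0A4 (huge @L0)  [1 reads]
#1 VA=0x182010AA1 (r,kernel):
  L0: frame=0x27 idx=6 entry=0x2D007 [P=1 RW=1 US=1 PS=0]
  L1: frame=0x2D idx=16 entry=0x30007 [P=1 RW=1 US=1 PS=0]
  L2: frame=0x30 idx=16 entry=0x32007 [P=1 RW=1 US=1 PS=0]
  ⇒ phys 0x32AA1  [3 reads]

Entries read for #1: 3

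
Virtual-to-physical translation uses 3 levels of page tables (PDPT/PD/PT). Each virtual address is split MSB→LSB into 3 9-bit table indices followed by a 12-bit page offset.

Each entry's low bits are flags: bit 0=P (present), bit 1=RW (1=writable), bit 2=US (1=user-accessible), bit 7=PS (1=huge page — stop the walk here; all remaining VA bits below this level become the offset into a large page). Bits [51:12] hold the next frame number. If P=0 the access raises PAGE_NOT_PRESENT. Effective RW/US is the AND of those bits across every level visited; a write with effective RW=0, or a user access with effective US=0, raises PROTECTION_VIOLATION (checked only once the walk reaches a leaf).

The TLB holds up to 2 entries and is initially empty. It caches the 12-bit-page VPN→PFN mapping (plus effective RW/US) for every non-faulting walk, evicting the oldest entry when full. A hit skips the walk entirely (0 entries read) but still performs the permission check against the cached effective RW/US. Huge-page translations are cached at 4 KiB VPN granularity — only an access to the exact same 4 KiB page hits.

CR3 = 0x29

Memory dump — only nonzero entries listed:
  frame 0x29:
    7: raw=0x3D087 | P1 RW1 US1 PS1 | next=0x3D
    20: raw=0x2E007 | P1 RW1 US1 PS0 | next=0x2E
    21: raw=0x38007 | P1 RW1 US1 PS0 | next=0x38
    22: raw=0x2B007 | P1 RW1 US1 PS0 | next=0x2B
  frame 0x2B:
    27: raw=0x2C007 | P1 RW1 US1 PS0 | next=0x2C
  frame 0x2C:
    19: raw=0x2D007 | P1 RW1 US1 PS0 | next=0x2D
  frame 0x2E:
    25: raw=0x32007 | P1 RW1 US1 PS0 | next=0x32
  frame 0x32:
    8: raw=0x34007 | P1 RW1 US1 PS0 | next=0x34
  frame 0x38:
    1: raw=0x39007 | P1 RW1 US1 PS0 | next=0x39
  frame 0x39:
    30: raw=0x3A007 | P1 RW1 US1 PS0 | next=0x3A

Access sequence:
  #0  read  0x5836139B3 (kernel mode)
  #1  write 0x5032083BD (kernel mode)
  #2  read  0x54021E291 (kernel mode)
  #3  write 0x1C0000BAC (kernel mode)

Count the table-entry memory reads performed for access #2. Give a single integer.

Per-access translation:
#0 VA=0x5836139B3 (r,kernel):
  [0] read 0x29 idx=22: raw=0x2B007 flags P=1 W=1 U=1 S=0
  [1] read 0x2B idx=27: raw=0x2C007 flags P=1 W=1 U=1 S=0
  [2] read 0x2C idx=19: raw=0x2D007 flags P=1 W=1 U=1 S=0
  → PA=0x2D9B3  (3 entries read)
#1 VA=0x5032083BD (w,kernel):
  [0] read 0x29 idx=20: raw=0x2E007 flags P=1 W=1 U=1 S=0
  [1] read 0x2E idx=25: raw=0x32007 flags P=1 W=1 U=1 S=0
  [2] read 0x32 idx=8: raw=0x34007 flags P=1 W=1 U=1 S=0
  → PA=0x343BD  (3 entries read)
#2 VA=0x54021E291 (r,kernel):
  [0] read 0x29 idx=21: raw=0x38007 flags P=1 W=1 U=1 S=0
  [1] read 0x38 idx=1: raw=0x39007 flags P=1 W=1 U=1 S=0
  [2] read 0x39 idx=30: raw=0x3A007 flags P=1 W=1 U=1 S=0
  → PA=0x3A291  (3 entries read)
#3 VA=0x1C0000BAC (w,kernel):
  [0] read 0x29 idx=7: raw=0x3D087 flags P=1 W=1 U=1 S=1
  → PA=0x3DBAC (huge @L0)  (1 entries read)

Entries read for #2: 3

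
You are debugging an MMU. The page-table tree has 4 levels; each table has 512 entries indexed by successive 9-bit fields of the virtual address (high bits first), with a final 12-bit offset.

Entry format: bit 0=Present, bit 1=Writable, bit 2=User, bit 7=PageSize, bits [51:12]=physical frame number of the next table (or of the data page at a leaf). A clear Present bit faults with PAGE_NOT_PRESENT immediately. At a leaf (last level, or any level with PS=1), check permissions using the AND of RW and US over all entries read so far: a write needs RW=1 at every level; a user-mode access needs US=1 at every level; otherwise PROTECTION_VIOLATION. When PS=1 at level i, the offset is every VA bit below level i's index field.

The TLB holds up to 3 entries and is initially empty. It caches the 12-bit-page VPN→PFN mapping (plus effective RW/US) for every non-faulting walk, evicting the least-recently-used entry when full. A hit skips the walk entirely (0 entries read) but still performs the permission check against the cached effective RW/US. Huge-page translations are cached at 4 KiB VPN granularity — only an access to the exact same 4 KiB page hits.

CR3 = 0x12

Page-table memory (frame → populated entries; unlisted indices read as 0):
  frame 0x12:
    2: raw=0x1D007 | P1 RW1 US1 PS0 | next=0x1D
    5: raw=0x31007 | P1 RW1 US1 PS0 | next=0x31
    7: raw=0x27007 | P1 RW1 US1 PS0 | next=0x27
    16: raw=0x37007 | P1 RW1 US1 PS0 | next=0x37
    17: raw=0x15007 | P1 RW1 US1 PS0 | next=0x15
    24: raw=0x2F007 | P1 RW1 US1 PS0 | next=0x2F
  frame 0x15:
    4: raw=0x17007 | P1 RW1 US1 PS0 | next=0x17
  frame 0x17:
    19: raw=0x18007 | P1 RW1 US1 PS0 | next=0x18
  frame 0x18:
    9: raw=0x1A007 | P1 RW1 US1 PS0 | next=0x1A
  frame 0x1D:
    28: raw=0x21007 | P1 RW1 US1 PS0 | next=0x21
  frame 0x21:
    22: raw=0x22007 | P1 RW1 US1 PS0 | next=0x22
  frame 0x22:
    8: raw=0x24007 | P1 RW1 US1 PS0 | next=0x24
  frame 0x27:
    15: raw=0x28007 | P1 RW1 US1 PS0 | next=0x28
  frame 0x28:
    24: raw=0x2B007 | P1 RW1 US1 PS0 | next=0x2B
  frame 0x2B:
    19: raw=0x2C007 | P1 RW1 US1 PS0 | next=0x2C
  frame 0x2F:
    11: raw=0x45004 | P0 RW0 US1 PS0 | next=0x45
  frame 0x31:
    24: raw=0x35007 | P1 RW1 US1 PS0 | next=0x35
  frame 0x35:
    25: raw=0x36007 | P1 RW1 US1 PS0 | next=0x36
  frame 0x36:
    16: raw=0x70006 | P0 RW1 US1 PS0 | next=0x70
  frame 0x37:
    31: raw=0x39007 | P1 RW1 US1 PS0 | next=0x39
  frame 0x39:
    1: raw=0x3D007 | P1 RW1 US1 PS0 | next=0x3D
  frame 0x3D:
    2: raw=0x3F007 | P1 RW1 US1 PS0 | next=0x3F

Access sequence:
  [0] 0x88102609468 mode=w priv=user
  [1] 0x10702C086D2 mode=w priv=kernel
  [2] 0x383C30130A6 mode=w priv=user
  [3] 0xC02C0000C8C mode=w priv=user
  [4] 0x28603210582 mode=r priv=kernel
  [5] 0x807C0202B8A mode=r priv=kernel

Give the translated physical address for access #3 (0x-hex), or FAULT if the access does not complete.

Walk each access:
#0 VA=0x88102609468 (w,user):
  L0: frame=0x12 idx=17 entry=0x15007 [P=1 RW=1 US=1 PS=0]
  L1: frame=0x15 idx=4 entry=0x17007 [P=1 RW=1 US=1 PS=0]
  L2: frame=0x17 idx=19 entry=0x18007 [P=1 RW=1 US=1 PS=0]
  L3: frame=0x18 idx=9 entry=0x1A007 [P=1 RW=1 US=1 PS=0]
  ⇒ phys 0x1A468  [4 reads]
#1 VA=0x10702C086D2 (w,kernel):
  L0: frame=0x12 idx=2 entry=0x1D007 [P=1 RW=1 US=1 PS=0]
  L1: frame=0x1D idx=28 entry=0x21007 [P=1 RW=1 US=1 PS=0]
  L2: frame=0x21 idx=22 entry=0x22007 [P=1 RW=1 US=1 PS=0]
  L3: frame=0x22 idx=8 entry=0x24007 [P=1 RW=1 US=1 PS=0]
  ⇒ phys 0x246D2  [4 reads]
#2 VA=0x383C30130A6 (w,user):
  L0: frame=0x12 idx=7 entry=0x27007 [P=1 RW=1 US=1 PS=0]
  L1: frame=0x27 idx=15 entry=0x28007 [P=1 RW=1 US=1 PS=0]
  L2: frame=0x28 idx=24 entry=0x2B007 [P=1 RW=1 US=1 PS=0]
  L3: frame=0x2B idx=19 entry=0x2C007 [P=1 RW=1 US=1 PS=0]
  ⇒ phys 0x2C0A6  [4 reads]
#3 VA=0xC02C0000C8C (w,user):
  L0: frame=0x12 idx=24 entry=0x2F007 [P=1 RW=1 US=1 PS=0]
  L1: frame=0x2F idx=11 entry=0x45004 [P=0 RW=0 US=1 PS=0]
  ✗ PAGE_NOT_PRESENT  [2 reads]
#4 VA=0x28603210582 (r,kernel):
  L0: frame=0x12 idx=5 entry=0x31007 [P=1 RW=1 US=1 PS=0]
  L1: frame=0x31 idx=24 entry=0x35007 [P=1 RW=1 US=1 PS=0]
  L2: frame=0x35 idx=25 entry=0x36007 [P=1 RW=1 US=1 PS=0]
  L3: frame=0x36 idx=16 entry=0x70006 [P=0 RW=1 US=1 PS=0]
  ✗ PAGE_NOT_PRESENT  [4 reads]
#5 VA=0x807C0202B8A (r,kernel):
  L0: frame=0x12 idx=16 entry=0x37007 [P=1 RW=1 US=1 PS=0]
  L1: frame=0x37 idx=31 entry=0x39007 [P=1 RW=1 US=1 PS=0]
  L2: frame=0x39 idx=1 entry=0x3D007 [P=1 RW=1 US=1 PS=0]
  L3: frame=0x3D idx=2 entry=0x3F007 [P=1 RW=1 US=1 PS=0]
  ⇒ phys 0x3FB8A  [4 reads]

Access #3 PA: FAULT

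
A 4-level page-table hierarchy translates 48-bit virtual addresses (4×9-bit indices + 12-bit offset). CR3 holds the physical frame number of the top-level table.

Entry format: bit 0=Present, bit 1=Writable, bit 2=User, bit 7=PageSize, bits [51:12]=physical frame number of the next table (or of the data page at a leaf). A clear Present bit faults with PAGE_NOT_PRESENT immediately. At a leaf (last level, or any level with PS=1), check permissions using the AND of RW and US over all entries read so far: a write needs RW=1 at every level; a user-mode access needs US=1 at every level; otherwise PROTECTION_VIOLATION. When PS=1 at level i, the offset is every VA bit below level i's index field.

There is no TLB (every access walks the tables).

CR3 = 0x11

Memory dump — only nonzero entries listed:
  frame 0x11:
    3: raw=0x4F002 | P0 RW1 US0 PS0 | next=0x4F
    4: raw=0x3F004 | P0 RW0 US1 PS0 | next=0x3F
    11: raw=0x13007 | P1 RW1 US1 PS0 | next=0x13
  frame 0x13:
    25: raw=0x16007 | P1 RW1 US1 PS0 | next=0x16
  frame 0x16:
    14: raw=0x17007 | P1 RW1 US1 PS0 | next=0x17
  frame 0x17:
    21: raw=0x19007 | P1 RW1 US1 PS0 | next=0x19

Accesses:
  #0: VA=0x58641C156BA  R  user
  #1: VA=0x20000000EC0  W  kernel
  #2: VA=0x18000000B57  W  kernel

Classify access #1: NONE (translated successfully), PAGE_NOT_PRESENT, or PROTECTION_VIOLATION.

Trace:
#0 VA=0x58641C156BA (r,user):
  lvl0: tbl 0x11, slot 11 ⇒ 0x13007 (P1/RW1/US1/PS0)
  lvl1: tbl 0x13, slot 25 ⇒ 0x16007 (P1/RW1/US1/PS0)
  lvl2: tbl 0x16, slot 14 ⇒ 0x17007 (P1/RW1/US1/PS0)
  lvl3: tbl 0x17, slot 21 ⇒ 0x19007 (P1/RW1/US1/PS0)
  ✓ 0x196BA  — 4 lookups
#1 VA=0x20000000EC0 (w,kernel):
  lvl0: tbl 0x11, slot 4 ⇒ 0x3F004 (P0/RW0/US1/PS0)
  → PAGE_NOT_PRESENT  (1 entries read)
#2 VA=0x18000000B57 (w,kernel):
  lvl0: tbl 0x11, slot 3 ⇒ 0x4F002 (P0/RW1/US0/PS0)
  → PAGE_NOT_PRESENT  (1 entries read)

Access #1 fault: PAGE_NOT_PRESENT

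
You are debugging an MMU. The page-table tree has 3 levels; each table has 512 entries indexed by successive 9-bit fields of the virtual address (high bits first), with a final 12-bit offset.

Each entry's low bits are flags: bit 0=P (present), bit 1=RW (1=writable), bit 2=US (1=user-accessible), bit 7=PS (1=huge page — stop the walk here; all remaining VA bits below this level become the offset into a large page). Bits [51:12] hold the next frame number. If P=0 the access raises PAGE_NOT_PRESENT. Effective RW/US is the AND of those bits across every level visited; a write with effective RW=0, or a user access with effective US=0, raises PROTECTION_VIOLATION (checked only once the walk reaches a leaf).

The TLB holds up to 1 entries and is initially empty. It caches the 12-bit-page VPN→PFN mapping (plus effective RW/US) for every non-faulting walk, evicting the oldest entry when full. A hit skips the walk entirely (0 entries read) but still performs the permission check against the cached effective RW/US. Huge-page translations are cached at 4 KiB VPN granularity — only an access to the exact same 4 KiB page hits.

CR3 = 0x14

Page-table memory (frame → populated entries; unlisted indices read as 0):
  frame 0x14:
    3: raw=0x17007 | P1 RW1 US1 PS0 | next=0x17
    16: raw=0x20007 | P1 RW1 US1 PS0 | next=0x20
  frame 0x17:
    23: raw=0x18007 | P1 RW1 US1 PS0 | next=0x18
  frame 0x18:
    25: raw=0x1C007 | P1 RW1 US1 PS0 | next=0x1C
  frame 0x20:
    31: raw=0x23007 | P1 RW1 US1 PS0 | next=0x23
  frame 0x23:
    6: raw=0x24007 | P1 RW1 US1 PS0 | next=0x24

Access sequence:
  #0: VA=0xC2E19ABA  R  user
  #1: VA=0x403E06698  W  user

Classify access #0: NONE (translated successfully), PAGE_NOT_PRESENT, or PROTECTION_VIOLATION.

Per-access translation:
#0 VA=0xC2E19ABA (r,user):
  lvl0: tbl 0x14, slot 3 ⇒ 0x17007 (P1/RW1/US1/PS0)
  lvl1: tbl 0x17, slot 23 ⇒ 0x18007 (P1/RW1/US1/PS0)
  lvl2: tbl 0x18, slot 25 ⇒ 0x1C007 (P1/RW1/US1/PS0)
  → PA=0x1CABA  (3 entries read)
#1 VA=0x403E06698 (w,user):
  lvl0: tbl 0x14, slot 16 ⇒ 0x20007 (P1/RW1/US1/PS0)
  lvl1: tbl 0x20, slot 31 ⇒ 0x23007 (P1/RW1/US1/PS0)
  lvl2: tbl 0x23, slot 6 ⇒ 0x24007 (P1/RW1/US1/PS0)
  → PA=0x24698  (3 entries read)

Access #0 fault: NONE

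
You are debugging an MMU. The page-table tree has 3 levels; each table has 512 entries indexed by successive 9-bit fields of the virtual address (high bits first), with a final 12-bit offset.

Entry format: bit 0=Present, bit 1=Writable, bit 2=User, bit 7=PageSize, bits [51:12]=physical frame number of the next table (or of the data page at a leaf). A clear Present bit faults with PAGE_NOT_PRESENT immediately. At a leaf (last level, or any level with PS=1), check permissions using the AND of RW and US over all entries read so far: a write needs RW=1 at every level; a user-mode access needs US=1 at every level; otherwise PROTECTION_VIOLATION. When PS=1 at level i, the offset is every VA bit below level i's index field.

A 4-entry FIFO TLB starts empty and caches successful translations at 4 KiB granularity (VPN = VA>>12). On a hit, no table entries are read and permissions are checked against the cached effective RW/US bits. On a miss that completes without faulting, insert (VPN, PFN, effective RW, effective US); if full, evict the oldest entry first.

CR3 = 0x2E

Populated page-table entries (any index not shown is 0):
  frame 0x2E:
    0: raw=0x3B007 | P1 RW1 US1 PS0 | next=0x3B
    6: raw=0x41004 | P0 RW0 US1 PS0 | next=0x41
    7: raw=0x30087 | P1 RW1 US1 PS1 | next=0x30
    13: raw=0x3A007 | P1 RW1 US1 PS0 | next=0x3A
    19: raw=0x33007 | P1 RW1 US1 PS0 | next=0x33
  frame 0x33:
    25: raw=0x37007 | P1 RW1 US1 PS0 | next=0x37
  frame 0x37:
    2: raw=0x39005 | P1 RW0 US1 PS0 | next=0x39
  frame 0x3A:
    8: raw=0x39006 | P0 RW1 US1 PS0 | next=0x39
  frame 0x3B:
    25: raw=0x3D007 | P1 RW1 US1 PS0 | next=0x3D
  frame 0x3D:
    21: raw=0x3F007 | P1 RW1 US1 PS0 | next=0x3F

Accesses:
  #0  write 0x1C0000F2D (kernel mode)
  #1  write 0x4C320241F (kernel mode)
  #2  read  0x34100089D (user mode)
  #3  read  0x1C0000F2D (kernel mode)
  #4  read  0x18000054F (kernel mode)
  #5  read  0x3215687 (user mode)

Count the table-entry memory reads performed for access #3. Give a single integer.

Trace:
#0 VA=0x1C0000F2D (w,kernel):
  [0] read 0x2E idx=7: raw=0x30087 flags P=1 W=1 U=1 S=1
  ⇒ phys 0x30F2D (huge @L0)  [1 reads]
#1 VA=0x4C320241F (w,kernel):
  [0] read 0x2E idx=19: raw=0x33007 flags P=1 W=1 U=1 S=0
  [1] read 0x33 idx=25: raw=0x37007 flags P=1 W=1 U=1 S=0
  [2] read 0x37 idx=2: raw=0x39005 flags P=1 W=0 U=1 S=0
  ⇒ fault: PROTECTION_VIOLATION  — 3 lookups
#2 VA=0x34100089D (r,user):
  [0] read 0x2E idx=13: raw=0x3A007 flags P=1 W=1 U=1 S=0
  [1] read 0x3A idx=8: raw=0x39006 flags P=0 W=1 U=1 S=0
  ⇒ fault: PAGE_NOT_PRESENT  — 2 lookups
#3 VA=0x1C0000F2D (r,kernel):
  TLB hit vpn=0x1C0000 → PA=0x30F2D
#4 VA=0x18000054F (r,kernel):
  [0] read 0x2E idx=6: raw=0x41004 flags P=0 W=0 U=1 S=0
  ⇒ fault: PAGE_NOT_PRESENT  — 1 lookups
#5 VA=0x3215687 (r,user):
  [0] read 0x2E idx=0: raw=0x3B007 flags P=1 W=1 U=1 S=0
  [1] read 0x3B idx=25: raw=0x3D007 flags P=1 W=1 U=1 S=0
  [2] read 0x3D idx=21: raw=0x3F007 flags P=1 W=1 U=1 S=0
  ⇒ phys 0x3F687  [3 reads]

Entries read for #3: 0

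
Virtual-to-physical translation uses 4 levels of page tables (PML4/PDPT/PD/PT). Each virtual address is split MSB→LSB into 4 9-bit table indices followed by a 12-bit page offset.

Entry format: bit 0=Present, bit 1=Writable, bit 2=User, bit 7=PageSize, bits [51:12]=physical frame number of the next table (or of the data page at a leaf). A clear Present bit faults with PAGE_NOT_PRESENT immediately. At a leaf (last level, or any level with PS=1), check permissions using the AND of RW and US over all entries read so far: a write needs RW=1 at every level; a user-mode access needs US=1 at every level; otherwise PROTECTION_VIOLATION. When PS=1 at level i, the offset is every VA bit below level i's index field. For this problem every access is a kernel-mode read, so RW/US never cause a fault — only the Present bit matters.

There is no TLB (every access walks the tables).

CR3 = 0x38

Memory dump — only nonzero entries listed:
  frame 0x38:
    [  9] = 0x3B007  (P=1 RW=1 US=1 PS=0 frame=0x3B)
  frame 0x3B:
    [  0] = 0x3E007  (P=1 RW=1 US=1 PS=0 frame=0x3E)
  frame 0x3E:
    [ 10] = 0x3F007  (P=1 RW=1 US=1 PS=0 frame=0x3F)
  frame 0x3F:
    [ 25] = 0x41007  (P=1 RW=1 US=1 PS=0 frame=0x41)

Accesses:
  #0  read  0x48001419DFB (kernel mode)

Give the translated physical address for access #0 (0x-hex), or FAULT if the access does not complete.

Walk each access:
#0 VA=0x48001419DFB (r,kernel):
  [0] read 0x38 idx=9: raw=0x3B007 flags P=1 W=1 U=1 S=0
  [1] read 0x3B idx=0: raw=0x3E007 flags P=1 W=1 U=1 S=0
  [2] read 0x3E idx=10: raw=0x3F007 flags P=1 W=1 U=1 S=0
  [3] read 0x3F idx=25: raw=0x41007 flags P=1 W=1 U=1 S=0
  → PA=0x41DFB  (4 entries read)

Access #0 PA: 0x41DFB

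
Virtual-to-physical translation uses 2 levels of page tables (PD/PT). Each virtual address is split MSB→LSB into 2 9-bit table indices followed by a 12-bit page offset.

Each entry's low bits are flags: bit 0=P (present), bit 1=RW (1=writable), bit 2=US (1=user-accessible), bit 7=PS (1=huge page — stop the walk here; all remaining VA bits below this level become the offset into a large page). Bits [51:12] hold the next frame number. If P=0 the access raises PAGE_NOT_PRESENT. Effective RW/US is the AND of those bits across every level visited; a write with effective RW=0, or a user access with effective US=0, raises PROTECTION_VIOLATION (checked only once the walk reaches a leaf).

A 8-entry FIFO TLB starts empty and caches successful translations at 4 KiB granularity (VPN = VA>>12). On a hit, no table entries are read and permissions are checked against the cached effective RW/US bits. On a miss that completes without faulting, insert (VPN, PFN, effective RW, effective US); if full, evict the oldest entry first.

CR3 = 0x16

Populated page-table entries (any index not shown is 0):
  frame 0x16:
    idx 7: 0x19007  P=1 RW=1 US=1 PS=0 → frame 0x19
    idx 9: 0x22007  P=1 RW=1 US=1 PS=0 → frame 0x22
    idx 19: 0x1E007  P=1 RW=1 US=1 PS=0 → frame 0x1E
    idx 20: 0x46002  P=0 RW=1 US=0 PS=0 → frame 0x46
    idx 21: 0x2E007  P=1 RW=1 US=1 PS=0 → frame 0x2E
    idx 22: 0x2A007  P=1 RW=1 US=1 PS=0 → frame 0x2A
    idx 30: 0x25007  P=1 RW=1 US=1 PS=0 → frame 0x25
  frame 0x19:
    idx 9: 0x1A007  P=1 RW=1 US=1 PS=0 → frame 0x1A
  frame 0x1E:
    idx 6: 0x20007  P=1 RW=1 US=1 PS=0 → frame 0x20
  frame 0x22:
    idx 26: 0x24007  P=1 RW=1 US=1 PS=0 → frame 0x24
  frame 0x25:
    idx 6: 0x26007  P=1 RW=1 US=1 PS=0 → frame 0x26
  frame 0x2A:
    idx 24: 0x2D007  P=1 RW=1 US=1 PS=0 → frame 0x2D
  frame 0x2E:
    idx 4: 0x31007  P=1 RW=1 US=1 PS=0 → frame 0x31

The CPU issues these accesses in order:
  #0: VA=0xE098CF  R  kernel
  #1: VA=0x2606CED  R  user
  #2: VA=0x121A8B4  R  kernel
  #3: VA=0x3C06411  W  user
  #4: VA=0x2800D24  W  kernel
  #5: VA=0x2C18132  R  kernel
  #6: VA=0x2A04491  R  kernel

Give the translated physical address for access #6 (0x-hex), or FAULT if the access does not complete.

Per-access translation:
#0 VA=0xE098CF (r,kernel):
  L0 @0x16[7] → 0x19007  P=1,RW=1,US=1,PS=0
  L1 @0x19[9] → 0x1A007  P=1,RW=1,US=1,PS=0
  ⇒ phys 0x1A8CF  [2 reads]
#1 VA=0x2606CED (r,user):
  L0 @0x16[19] → 0x1E007  P=1,RW=1,US=1,PS=0
  L1 @0x1E[6] → 0x20007  P=1,RW=1,US=1,PS=0
  ⇒ phys 0x20CED  [2 reads]
#2 VA=0x121A8B4 (r,kernel):
  L0 @0x16[9] → 0x22007  P=1,RW=1,US=1,PS=0
  L1 @0x22[26] → 0x24007  P=1,RW=1,US=1,PS=0
  ⇒ phys 0x248B4  [2 reads]
#3 VA=0x3C06411 (w,user):
  L0 @0x16[30] → 0x25007  P=1,RW=1,US=1,PS=0
  L1 @0x25[6] → 0x26007  P=1,RW=1,US=1,PS=0
  ⇒ phys 0x26411  [2 reads]
#4 VA=0x2800D24 (w,kernel):
  L0 @0x16[20] → 0x46002  P=0,RW=1,US=0,PS=0
  ⇒ fault: PAGE_NOT_PRESENT  — 1 lookups
#5 VA=0x2C18132 (r,kernel):
  L0 @0x16[22] → 0x2A007  P=1,RW=1,US=1,PS=0
  L1 @0x2A[24] → 0x2D007  P=1,RW=1,US=1,PS=0
  ⇒ phys 0x2D132  [2 reads]
#6 VA=0x2A04491 (r,kernel):
  L0 @0x16[21] → 0x2E007  P=1,RW=1,US=1,PS=0
  L1 @0x2E[4] → 0x31007  P=1,RW=1,US=1,PS=0
  ⇒ phys 0x31491  [2 reads]

Access #6 PA: 0x31491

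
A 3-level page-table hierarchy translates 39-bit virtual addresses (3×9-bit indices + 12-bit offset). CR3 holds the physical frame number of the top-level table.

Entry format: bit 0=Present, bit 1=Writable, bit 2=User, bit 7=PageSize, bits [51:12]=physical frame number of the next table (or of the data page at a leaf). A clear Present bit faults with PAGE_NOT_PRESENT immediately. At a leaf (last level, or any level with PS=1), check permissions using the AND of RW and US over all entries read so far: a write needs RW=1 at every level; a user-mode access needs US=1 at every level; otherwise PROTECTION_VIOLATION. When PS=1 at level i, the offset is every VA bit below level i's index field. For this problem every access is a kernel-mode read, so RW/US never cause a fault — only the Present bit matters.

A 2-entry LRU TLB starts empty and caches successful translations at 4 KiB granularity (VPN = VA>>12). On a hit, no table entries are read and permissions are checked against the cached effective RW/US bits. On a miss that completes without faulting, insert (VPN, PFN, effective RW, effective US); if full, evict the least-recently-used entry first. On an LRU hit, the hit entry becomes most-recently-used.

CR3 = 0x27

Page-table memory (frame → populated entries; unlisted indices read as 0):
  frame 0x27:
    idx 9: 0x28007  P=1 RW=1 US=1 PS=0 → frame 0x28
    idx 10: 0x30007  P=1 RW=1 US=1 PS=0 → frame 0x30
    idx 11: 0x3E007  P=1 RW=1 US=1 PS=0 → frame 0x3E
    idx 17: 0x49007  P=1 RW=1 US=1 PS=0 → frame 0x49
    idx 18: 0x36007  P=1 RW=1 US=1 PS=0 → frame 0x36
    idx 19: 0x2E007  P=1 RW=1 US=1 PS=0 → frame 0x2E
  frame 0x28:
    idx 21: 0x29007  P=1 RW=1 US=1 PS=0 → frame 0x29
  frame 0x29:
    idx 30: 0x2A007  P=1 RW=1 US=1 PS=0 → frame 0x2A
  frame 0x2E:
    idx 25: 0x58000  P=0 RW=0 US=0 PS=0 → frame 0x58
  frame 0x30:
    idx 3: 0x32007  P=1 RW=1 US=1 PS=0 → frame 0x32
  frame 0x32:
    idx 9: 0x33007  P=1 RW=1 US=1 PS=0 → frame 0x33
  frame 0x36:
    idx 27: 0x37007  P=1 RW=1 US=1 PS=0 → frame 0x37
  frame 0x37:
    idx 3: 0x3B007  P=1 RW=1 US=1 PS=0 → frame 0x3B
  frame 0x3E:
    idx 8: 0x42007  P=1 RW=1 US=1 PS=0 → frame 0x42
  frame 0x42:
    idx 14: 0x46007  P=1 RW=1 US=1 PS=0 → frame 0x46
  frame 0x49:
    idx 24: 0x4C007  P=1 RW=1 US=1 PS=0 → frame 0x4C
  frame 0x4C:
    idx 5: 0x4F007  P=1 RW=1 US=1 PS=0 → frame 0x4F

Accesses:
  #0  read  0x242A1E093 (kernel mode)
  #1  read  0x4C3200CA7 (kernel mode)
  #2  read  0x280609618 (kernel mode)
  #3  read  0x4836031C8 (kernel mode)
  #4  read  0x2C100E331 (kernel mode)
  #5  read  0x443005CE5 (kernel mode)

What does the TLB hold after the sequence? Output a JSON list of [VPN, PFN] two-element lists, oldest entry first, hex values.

Walk each access:
#0 VA=0x242A1E093 (r,kernel):
  lvl0: tbl 0x27, slot 9 ⇒ 0x28007 (P1/RW1/US1/PS0)
  lvl1: tbl 0x28, slot 21 ⇒ 0x29007 (P1/RW1/US1/PS0)
  lvl2: tbl 0x29, slot 30 ⇒ 0x2A007 (P1/RW1/US1/PS0)
  → PA=0x2A093  (3 entries read)
#1 VA=0x4C3200CA7 (r,kernel):
  lvl0: tbl 0x27, slot 19 ⇒ 0x2E007 (P1/RW1/US1/PS0)
  lvl1: tbl 0x2E, slot 25 ⇒ 0x58000 (P0/RW0/US0/PS0)
  ✗ PAGE_NOT_PRESENT  [2 reads]
#2 VA=0x280609618 (r,kernel):
  lvl0: tbl 0x27, slot 10 ⇒ 0x30007 (P1/RW1/US1/PS0)
  lvl1: tbl 0x30, slot 3 ⇒ 0x32007 (P1/RW1/US1/PS0)
  lvl2: tbl 0x32, slot 9 ⇒ 0x33007 (P1/RW1/US1/PS0)
  → PA=0x33618  (3 entries read)
#3 VA=0x4836031C8 (r,kernel):
  lvl0: tbl 0x27, slot 18 ⇒ 0x36007 (P1/RW1/US1/PS0)
  lvl1: tbl 0x36, slot 27 ⇒ 0x37007 (P1/RW1/US1/PS0)
  lvl2: tbl 0x37, slot 3 ⇒ 0x3B007 (P1/RW1/US1/PS0)
  → PA=0x3B1C8  (3 entries read)
#4 VA=0x2C100E331 (r,kernel):
  lvl0: tbl 0x27, slot 11 ⇒ 0x3E007 (P1/RW1/US1/PS0)
  lvl1: tbl 0x3E, slot 8 ⇒ 0x42007 (P1/RW1/US1/PS0)
  lvl2: tbl 0x42, slot 14 ⇒ 0x46007 (P1/RW1/US1/PS0)
  → PA=0x46331  (3 entries read)
#5 VA=0x443005CE5 (r,kernel):
  lvl0: tbl 0x27, slot 17 ⇒ 0x49007 (P1/RW1/US1/PS0)
  lvl1: tbl 0x49, slot 24 ⇒ 0x4C007 (P1/RW1/US1/PS0)
  lvl2: tbl 0x4C, slot 5 ⇒ 0x4F007 (P1/RW1/US1/PS0)
  → PA=0x4FCE5  (3 entries read)

TLB: [["0x2C100E", "0x46"], ["0x443005", "0x4F"]]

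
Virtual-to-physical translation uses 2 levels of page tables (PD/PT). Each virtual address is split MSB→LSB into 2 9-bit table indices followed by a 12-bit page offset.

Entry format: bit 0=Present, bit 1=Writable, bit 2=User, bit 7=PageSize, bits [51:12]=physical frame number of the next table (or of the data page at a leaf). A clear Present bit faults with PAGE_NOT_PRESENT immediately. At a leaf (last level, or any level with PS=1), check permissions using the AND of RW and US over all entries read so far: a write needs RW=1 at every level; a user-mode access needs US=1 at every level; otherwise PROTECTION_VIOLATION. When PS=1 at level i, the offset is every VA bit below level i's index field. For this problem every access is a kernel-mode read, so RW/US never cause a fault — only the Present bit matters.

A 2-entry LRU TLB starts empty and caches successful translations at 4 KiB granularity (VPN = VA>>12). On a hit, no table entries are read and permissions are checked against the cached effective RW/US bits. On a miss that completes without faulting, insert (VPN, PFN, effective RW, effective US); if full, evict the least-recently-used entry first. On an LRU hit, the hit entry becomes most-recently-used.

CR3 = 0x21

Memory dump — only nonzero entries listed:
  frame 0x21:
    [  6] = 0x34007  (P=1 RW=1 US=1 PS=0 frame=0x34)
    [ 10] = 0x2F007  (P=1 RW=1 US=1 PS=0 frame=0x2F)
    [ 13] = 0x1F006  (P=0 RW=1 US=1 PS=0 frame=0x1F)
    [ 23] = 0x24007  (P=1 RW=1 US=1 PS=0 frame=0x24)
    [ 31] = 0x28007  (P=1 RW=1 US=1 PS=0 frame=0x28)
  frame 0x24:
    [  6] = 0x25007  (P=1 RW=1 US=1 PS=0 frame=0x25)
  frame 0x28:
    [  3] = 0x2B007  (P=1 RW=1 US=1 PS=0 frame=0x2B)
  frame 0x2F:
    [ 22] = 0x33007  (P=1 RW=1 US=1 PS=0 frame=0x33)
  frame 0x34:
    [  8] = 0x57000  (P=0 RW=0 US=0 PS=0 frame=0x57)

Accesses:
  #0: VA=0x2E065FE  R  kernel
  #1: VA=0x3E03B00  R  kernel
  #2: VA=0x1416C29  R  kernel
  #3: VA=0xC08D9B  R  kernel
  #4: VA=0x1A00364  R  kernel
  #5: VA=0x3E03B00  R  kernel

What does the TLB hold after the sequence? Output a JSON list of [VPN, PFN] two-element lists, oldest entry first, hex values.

Trace:
#0 VA=0x2E065FE (r,kernel):
  [0] read 0x21 idx=23: raw=0x24007 flags P=1 W=1 U=1 S=0
  [1] read 0x24 idx=6: raw=0x25007 flags P=1 W=1 U=1 S=0
  ⇒ phys 0x255FE  [2 reads]
#1 VA=0x3E03B00 (r,kernel):
  [0] read 0x21 idx=31: raw=0x28007 flags P=1 W=1 U=1 S=0
  [1] read 0x28 idx=3: raw=0x2B007 flags P=1 W=1 U=1 S=0
  ⇒ phys 0x2BB00  [2 reads]
#2 VA=0x1416C29 (r,kernel):
  [0] read 0x21 idx=10: raw=0x2F007 flags P=1 W=1 U=1 S=0
  [1] read 0x2F idx=22: raw=0x33007 flags P=1 W=1 U=1 S=0
  ⇒ phys 0x33C29  [2 reads]
#3 VA=0xC08D9B (r,kernel):
  [0] read 0x21 idx=6: raw=0x34007 flags P=1 W=1 U=1 S=0
  [1] read 0x34 idx=8: raw=0x57000 flags P=0 W=0 U=0 S=0
  ✗ PAGE_NOT_PRESENT  [2 reads]
#4 VA=0x1A00364 (r,kernel):
  [0] read 0x21 idx=13: raw=0x1F006 flags P=0 W=1 U=1 S=0
  ✗ PAGE_NOT_PRESENT  [1 reads]
#5 VA=0x3E03B00 (r,kernel):
  TLB hit vpn=0x3E03 → PA=0x2BB00

TLB: [["0x1416", "0x33"], ["0x3E03", "0x2B"]]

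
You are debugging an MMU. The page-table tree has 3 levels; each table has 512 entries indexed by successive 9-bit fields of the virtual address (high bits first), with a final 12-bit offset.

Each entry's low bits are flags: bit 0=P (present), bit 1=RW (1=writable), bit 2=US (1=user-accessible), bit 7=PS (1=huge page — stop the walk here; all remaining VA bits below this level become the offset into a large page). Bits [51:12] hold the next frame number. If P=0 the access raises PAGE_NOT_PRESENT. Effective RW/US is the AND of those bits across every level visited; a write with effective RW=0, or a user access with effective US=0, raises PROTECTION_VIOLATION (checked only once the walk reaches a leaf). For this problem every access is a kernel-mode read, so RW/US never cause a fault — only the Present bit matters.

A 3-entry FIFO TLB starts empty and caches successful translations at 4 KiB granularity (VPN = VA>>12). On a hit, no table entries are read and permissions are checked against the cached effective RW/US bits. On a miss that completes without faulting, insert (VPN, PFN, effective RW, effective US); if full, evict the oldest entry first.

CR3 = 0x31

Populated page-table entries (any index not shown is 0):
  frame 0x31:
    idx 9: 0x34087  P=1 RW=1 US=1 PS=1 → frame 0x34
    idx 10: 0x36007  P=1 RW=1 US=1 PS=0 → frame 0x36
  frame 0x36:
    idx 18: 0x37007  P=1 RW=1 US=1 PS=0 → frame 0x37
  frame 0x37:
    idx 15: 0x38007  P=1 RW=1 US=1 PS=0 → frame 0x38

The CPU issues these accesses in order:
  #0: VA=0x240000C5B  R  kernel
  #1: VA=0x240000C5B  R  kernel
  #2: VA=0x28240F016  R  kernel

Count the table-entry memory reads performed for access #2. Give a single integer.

Per-access translation:
#0 VA=0x240000C5B (r,kernel):
  lvl0: tbl 0x31, slot 9 ⇒ 0x34087 (P1/RW1/US1/PS1)
  ⇒ phys 0x34C5B (huge @L0)  [1 reads]
#1 VA=0x240000C5B (r,kernel):
  TLB hit vpn=0x240000 → PA=0x34C5B
#2 VA=0x28240F016 (r,kernel):
  lvl0: tbl 0x31, slot 10 ⇒ 0x36007 (P1/RW1/US1/PS0)
  lvl1: tbl 0x36, slot 18 ⇒ 0x37007 (P1/RW1/US1/PS0)
  lvl2: tbl 0x37, slot 15 ⇒ 0x38007 (P1/RW1/US1/PS0)
  ⇒ phys 0x38016  [3 reads]

Entries read for #2: 3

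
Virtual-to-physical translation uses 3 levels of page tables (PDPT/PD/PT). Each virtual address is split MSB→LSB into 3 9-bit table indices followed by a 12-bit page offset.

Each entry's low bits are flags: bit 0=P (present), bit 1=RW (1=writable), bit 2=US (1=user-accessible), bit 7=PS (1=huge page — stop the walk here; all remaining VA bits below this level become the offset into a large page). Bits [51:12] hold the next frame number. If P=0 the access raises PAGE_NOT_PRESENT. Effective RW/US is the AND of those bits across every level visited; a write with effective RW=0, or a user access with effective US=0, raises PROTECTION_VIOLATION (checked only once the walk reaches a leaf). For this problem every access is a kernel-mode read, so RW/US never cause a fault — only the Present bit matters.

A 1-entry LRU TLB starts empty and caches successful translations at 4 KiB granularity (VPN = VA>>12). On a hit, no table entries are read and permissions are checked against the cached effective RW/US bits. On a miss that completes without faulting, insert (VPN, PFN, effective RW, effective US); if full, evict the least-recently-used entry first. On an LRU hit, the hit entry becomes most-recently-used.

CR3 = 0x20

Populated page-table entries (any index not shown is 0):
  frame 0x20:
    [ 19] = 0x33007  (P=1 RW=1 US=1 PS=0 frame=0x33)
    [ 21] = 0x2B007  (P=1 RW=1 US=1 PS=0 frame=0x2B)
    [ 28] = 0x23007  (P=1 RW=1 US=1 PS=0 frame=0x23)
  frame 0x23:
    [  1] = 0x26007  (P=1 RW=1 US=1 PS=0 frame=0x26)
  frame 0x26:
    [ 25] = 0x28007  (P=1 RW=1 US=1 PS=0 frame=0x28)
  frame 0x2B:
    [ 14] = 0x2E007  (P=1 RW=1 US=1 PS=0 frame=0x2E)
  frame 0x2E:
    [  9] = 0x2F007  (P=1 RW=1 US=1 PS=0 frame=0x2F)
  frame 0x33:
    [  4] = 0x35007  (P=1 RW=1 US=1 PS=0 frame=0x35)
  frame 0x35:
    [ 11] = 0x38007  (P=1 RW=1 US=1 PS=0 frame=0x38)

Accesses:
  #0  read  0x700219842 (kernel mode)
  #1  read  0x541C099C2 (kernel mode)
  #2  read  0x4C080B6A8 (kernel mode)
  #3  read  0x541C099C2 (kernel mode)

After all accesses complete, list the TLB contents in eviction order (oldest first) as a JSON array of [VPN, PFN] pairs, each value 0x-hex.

Trace:
#0 VA=0x700219842 (r,kernel):
  [0] read 0x20 idx=28: raw=0x23007 flags P=1 W=1 U=1 S=0
  [1] read 0x23 idx=1: raw=0x26007 flags P=1 W=1 U=1 S=0
  [2] read 0x26 idx=25: raw=0x28007 flags P=1 W=1 U=1 S=0
  → PA=0x28842  (3 entries read)
#1 VA=0x541C099C2 (r,kernel):
  [0] read 0x20 idx=21: raw=0x2B007 flags P=1 W=1 U=1 S=0
  [1] read 0x2B idx=14: raw=0x2E007 flags P=1 W=1 U=1 S=0
  [2] read 0x2E idx=9: raw=0x2F007 flags P=1 W=1 U=1 S=0
  → PA=0x2F9C2  (3 entries read)
#2 VA=0x4C080B6A8 (r,kernel):
  [0] read 0x20 idx=19: raw=0x33007 flags P=1 W=1 U=1 S=0
  [1] read 0x33 idx=4: raw=0x35007 flags P=1 W=1 U=1 S=0
  [2] read 0x35 idx=11: raw=0x38007 flags P=1 W=1 U=1 S=0
  → PA=0x386A8  (3 entries read)
#3 VA=0x541C099C2 (r,kernel):
  [0] read 0x20 idx=21: raw=0x2B007 flags P=1 W=1 U=1 S=0
  [1] read 0x2B idx=14: raw=0x2E007 flags P=1 W=1 U=1 S=0
  [2] read 0x2E idx=9: raw=0x2F007 flags P=1 W=1 U=1 S=0
  → PA=0x2F9C2  (3 entries read)

TLB: [["0x541C09", "0x2F"]]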